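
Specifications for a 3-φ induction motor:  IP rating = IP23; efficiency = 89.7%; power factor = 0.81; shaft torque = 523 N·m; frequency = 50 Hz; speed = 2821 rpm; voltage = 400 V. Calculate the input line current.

ω = 2π×2821/60 = 295.4 rad/s; P_out = τω = 523 × 295.4 = 154494 W
P_in = P_out / η = 154494 / 0.897 = 172234 W
I_L = P_in / (√3·V_L·cosφ) = 172234 / (1.732 × 400 × 0.81) = 307 A

307 A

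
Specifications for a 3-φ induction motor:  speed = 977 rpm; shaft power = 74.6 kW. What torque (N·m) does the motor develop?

729 N·m

ω = 2π × 977/60 = 102.3 rad/s
τ = P/ω = 74600/102.3 = 729 N·m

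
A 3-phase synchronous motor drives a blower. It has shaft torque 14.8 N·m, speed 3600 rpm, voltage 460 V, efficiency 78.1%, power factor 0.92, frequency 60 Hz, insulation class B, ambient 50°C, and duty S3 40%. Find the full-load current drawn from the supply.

9.75 A

ω = 2π×3600/60 = 377 rad/s; P_out = τω = 14.8 × 377 = 5580 W
P_in = P_out / η = 5580 / 0.781 = 7145 W
I_L = P_in / (√3·V_L·cosφ) = 7145 / (1.732 × 460 × 0.92) = 9.75 A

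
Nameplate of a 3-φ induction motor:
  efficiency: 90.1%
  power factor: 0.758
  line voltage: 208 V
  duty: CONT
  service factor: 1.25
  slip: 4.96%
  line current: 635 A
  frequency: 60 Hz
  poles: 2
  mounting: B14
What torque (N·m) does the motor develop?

436 N·m

P_in = √3·V·I·cosφ = 1.732 × 208 × 635 × 0.758 = 173402 W
P_out = η·P_in = 0.901 × 173402 = 156235 W
n_s = 120×60/2 = 3600 rpm; n = 3600×(1−0.0496) = 3421 rpm
ω = 2π×3421/60 = 358.2 rad/s
τ = P_out/ω = 156235/358.2 = 436 N·m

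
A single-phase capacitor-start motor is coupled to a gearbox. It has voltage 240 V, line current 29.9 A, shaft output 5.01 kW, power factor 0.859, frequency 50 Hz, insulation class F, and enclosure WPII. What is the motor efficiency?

P_out = 5.01 kW = 5010 W
P_in = V·I·cosφ = 240 × 29.9 × 0.859 = 6164 W
η = P_out / P_in = 5010 / 6164 = 0.813 = 81.3%

81.3 %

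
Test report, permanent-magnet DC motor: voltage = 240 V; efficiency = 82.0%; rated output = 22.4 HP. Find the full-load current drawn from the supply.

84.9 A

P_out = 22.4 × 746 = 16710 W
P_in = P_out / η = 16710 / 0.820 = 20378 W
I = P_in / V = 20378 / 240 = 84.9 A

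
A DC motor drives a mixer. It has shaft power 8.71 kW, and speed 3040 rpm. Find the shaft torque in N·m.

27.4 N·m

ω = 2π × 3040/60 = 318.3 rad/s
τ = P/ω = 8710/318.3 = 27.4 N·m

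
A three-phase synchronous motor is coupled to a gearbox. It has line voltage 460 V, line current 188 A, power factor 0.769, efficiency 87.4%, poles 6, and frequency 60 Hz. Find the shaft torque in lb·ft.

P_in = √3·V·I·cosφ = 1.732 × 460 × 188 × 0.769 = 115183 W
P_out = η·P_in = 0.874 × 115183 = 100670 W
n = n_s = 120×60/6 = 1200 rpm (synchronous)
ω = 2π×1200/60 = 125.7 rad/s
τ = P_out/ω = 100670/125.7 = 800.9 N·m
In lb·ft: 800.9/1.356 = 591 lb·ft

591 lb·ft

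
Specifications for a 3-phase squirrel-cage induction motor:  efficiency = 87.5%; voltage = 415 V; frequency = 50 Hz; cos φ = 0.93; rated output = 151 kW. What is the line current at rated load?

P_out = 151 kW = 151000 W
P_in = P_out / η = 151000 / 0.875 = 172571 W
I_L = P_in / (√3·V_L·cosφ) = 172571 / (1.732 × 415 × 0.93) = 258 A

258 A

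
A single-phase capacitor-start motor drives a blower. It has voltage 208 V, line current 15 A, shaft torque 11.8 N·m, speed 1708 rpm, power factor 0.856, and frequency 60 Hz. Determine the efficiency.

79.0 %

ω = 2π × 1708/60 = 178.9 rad/s; P_out = τω = 11.8 × 178.9 = 2111 W
P_in = V·I·cosφ = 208 × 15 × 0.856 = 2671 W
η = P_out / P_in = 2111 / 2671 = 0.790 = 79.0%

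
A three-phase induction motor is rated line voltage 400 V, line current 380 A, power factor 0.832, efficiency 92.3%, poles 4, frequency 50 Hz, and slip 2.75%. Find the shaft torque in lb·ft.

976 lb·ft

P_in = √3·V·I·cosφ = 1.732 × 400 × 380 × 0.832 = 219036 W
P_out = η·P_in = 0.923 × 219036 = 202170 W
n_s = 120×50/4 = 1500 rpm; n = 1500×(1−0.0275) = 1459 rpm
ω = 2π×1459/60 = 152.8 rad/s
τ = P_out/ω = 202170/152.8 = 1323 N·m
In lb·ft: 1323/1.356 = 976 lb·ft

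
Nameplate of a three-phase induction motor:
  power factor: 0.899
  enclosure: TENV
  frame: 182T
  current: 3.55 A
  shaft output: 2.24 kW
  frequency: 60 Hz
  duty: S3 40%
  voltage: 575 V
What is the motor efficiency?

70.5 %

P_out = 2.24 kW = 2240 W
P_in = √3·V_L·I_L·cosφ = 1.732 × 575 × 3.55 × 0.899 = 3178 W
η = P_out / P_in = 2240 / 3178 = 0.705 = 70.5%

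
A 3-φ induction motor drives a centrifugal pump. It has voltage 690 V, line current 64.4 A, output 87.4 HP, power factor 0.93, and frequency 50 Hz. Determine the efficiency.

91.1 %

P_out = 87.4 × 746 = 65200 W
P_in = √3·V_L·I_L·cosφ = 1.732 × 690 × 64.4 × 0.93 = 71576 W
η = P_out / P_in = 65200 / 71576 = 0.911 = 91.1%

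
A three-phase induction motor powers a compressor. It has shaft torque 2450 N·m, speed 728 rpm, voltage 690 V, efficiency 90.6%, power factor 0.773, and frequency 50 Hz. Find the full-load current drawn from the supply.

223 A

ω = 2π×728/60 = 76.24 rad/s; P_out = τω = 2450 × 76.24 = 186788 W
P_in = P_out / η = 186788 / 0.906 = 206168 W
I_L = P_in / (√3·V_L·cosφ) = 206168 / (1.732 × 690 × 0.773) = 223 A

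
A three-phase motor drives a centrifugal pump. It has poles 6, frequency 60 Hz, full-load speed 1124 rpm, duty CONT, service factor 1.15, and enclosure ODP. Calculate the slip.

6.33 %

n_s = 120f/p = 120×60/6 = 1200 rpm
s = (n_s − n)/n_s = (1200 − 1124)/1200 = 0.0633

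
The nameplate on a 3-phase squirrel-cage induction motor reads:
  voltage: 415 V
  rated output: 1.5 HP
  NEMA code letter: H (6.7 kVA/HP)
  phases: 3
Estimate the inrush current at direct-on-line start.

14 A

S_LR = 6.7 × 1.5 = 10.05 kVA
I_LR = S_LR/(√3·V_L) = 10050/(1.732×415) = 14 A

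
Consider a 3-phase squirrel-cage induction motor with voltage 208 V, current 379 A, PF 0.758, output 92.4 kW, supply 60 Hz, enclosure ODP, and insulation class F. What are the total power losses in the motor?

P_in = √3·V·I·cosφ = 1.732×208×379×0.758 = 103495 W
P_out = 92400 W
Losses = P_in − P_out = 103495 − 92400 = 11095 W

11.1 kW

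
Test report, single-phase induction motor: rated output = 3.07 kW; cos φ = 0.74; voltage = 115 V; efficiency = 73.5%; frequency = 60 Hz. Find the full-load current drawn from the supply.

49.1 A

P_out = 3.07 kW = 3070 W
P_in = P_out / η = 3070 / 0.735 = 4177 W
I = P_in / (V·cosφ) = 4177 / (115 × 0.74) = 49.1 A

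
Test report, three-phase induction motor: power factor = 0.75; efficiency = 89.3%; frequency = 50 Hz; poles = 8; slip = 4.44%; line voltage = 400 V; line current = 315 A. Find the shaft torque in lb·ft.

P_in = √3·V·I·cosφ = 1.732 × 400 × 315 × 0.75 = 163674 W
P_out = η·P_in = 0.893 × 163674 = 146161 W
n_s = 120×50/8 = 750 rpm; n = 750×(1−0.0444) = 717 rpm
ω = 2π×717/60 = 75.08 rad/s
τ = P_out/ω = 146161/75.08 = 1947 N·m
In lb·ft: 1947/1.356 = 1440 lb·ft

1440 lb·ft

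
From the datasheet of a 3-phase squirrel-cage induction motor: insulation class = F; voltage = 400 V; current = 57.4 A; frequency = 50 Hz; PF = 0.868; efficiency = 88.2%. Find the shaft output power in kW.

30.4 kW

P_in = √3·V·I·cosφ = 1.732 × 400 × 57.4 × 0.868 = 34518 W
P_out = η·P_in = 0.882 × 34518 = 30445 W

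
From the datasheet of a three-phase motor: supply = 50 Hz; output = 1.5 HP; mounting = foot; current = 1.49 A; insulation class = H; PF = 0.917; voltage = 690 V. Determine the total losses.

514 W

P_in = √3·V·I·cosφ = 1.732×690×1.49×0.917 = 1633 W
P_out = 1.5×746 = 1119 W
Losses = P_in − P_out = 1633 − 1119 = 514 W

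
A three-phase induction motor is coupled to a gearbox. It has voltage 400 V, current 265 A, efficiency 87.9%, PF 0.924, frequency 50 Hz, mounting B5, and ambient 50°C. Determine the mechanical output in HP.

200 HP

P_in = √3·V·I·cosφ = 1.732 × 400 × 265 × 0.924 = 169639 W
P_out = η·P_in = 0.879 × 169639 = 149113 W
= 149113/746 = 200 HP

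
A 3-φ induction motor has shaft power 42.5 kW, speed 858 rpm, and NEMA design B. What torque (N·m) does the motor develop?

473 N·m

ω = 2π × 858/60 = 89.85 rad/s
τ = P/ω = 42500/89.85 = 473 N·m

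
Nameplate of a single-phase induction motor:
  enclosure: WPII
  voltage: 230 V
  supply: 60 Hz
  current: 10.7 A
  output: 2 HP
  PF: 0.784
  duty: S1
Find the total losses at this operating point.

437 W

P_in = V·I·cosφ = 230×10.7×0.784 = 1929 W
P_out = 2×746 = 1492 W
Losses = P_in − P_out = 1929 − 1492 = 437 W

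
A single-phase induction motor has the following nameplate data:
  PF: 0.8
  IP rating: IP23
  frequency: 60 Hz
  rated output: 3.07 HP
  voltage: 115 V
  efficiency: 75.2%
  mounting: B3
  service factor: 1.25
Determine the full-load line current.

33.1 A

P_out = 3.07 × 746 = 2290 W
P_in = P_out / η = 2290 / 0.752 = 3045 W
I = P_in / (V·cosφ) = 3045 / (115 × 0.8) = 33.1 A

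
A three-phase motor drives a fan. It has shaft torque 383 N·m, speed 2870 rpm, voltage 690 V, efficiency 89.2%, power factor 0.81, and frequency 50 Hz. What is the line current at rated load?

133 A

ω = 2π×2870/60 = 300.5 rad/s; P_out = τω = 383 × 300.5 = 115092 W
P_in = P_out / η = 115092 / 0.892 = 129027 W
I_L = P_in / (√3·V_L·cosφ) = 129027 / (1.732 × 690 × 0.81) = 133 A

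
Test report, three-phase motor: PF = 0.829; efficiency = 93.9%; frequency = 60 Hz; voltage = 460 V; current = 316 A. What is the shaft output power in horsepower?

263 HP

P_in = √3·V·I·cosφ = 1.732 × 460 × 316 × 0.829 = 208712 W
P_out = η·P_in = 0.939 × 208712 = 195981 W
= 195981/746 = 263 HP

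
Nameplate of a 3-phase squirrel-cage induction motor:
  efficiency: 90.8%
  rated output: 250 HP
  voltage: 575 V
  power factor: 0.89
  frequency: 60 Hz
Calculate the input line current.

232 A

P_out = 250 × 746 = 186500 W
P_in = P_out / η = 186500 / 0.908 = 205396 W
I_L = P_in / (√3·V_L·cosφ) = 205396 / (1.732 × 575 × 0.89) = 232 A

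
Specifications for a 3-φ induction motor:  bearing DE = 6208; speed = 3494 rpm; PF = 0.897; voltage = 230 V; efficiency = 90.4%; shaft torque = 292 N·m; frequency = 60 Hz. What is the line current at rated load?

331 A

ω = 2π×3494/60 = 365.9 rad/s; P_out = τω = 292 × 365.9 = 106843 W
P_in = P_out / η = 106843 / 0.904 = 118189 W
I_L = P_in / (√3·V_L·cosφ) = 118189 / (1.732 × 230 × 0.897) = 331 A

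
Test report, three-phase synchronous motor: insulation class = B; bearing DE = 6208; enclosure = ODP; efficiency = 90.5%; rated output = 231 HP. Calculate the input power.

190 kW

P_out = 231 × 746 = 172326 W
P_in = P_out/η = 172326/0.905 = 190415 W = 190 kW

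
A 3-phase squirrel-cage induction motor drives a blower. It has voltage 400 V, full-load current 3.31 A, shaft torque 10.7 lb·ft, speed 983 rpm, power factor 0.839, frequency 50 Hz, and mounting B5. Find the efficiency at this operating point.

77.6 %

τ = 10.7 lb·ft × 1.356 = 14.51 N·m
ω = 2π × 983/60 = 102.9 rad/s; P_out = τω = 14.51 × 102.9 = 1493 W
P_in = √3·V_L·I_L·cosφ = 1.732 × 400 × 3.31 × 0.839 = 1924 W
η = P_out / P_in = 1493 / 1924 = 0.776 = 77.6%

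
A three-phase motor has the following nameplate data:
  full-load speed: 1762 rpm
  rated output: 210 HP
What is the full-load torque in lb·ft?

626 lb·ft

P_out = 210 × 746 = 156660 W
ω = 2π × 1762/60 = 184.5 rad/s
τ = P_out/ω = 156660/184.5 = 849.1 N·m
In lb·ft: 849.1/1.356 = 626 lb·ft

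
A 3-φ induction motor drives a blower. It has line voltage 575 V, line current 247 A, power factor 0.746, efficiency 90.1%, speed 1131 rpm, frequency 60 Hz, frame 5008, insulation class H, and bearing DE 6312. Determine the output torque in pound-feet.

P_in = √3·V·I·cosφ = 1.732 × 575 × 247 × 0.746 = 183507 W
P_out = η·P_in = 0.901 × 183507 = 165340 W
n = 1131 rpm
ω = 2π×1131/60 = 118.4 rad/s
τ = P_out/ω = 165340/118.4 = 1396 N·m
In lb·ft: 1396/1.356 = 1030 lb·ft

1030 lb·ft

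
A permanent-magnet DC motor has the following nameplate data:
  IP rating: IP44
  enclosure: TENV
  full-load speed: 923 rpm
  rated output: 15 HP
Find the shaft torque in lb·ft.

85.4 lb·ft

P_out = 15 × 746 = 11190 W
ω = 2π × 923/60 = 96.66 rad/s
τ = P_out/ω = 11190/96.66 = 115.8 N·m
In lb·ft: 115.8/1.356 = 85.4 lb·ft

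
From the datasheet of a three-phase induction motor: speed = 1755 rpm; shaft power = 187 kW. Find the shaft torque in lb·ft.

ω = 2π × 1755/60 = 183.8 rad/s
τ = P/ω = 187000/183.8 = 1017 N·m
In lb·ft: 1017/1.356 = 750 lb·ft

750 lb·ft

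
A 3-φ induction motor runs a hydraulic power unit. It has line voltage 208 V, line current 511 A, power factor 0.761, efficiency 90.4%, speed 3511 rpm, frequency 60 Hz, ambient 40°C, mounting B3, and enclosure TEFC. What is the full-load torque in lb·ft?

254 lb·ft

P_in = √3·V·I·cosφ = 1.732 × 208 × 511 × 0.761 = 140093 W
P_out = η·P_in = 0.904 × 140093 = 126644 W
n = 3511 rpm
ω = 2π×3511/60 = 367.7 rad/s
τ = P_out/ω = 126644/367.7 = 344.4 N·m
In lb·ft: 344.4/1.356 = 254 lb·ft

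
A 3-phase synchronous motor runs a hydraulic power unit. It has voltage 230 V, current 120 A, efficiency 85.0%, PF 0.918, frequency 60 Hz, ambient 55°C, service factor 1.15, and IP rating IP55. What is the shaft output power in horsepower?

P_in = √3·V·I·cosφ = 1.732 × 230 × 120 × 0.918 = 43883 W
P_out = η·P_in = 0.85 × 43883 = 37301 W
= 37301/746 = 50 HP

50 HP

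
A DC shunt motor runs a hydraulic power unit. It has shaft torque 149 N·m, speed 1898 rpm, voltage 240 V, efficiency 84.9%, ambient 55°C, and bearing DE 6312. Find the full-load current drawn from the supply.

ω = 2π×1898/60 = 198.8 rad/s; P_out = τω = 149 × 198.8 = 29621 W
P_in = P_out / η = 29621 / 0.849 = 34889 W
I = P_in / V = 34889 / 240 = 145 A

145 A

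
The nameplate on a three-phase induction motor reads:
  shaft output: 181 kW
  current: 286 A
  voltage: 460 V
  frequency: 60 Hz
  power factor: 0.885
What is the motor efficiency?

89.8 %

P_out = 181 kW = 181000 W
P_in = √3·V_L·I_L·cosφ = 1.732 × 460 × 286 × 0.885 = 201658 W
η = P_out / P_in = 181000 / 201658 = 0.898 = 89.8%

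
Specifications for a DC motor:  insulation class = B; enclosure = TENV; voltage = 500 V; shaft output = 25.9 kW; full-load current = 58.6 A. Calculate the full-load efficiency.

P_out = 25.9 kW = 25900 W
P_in = V·I = 500 × 58.6 = 29300 W
η = P_out / P_in = 25900 / 29300 = 0.884 = 88.4%

88.4 %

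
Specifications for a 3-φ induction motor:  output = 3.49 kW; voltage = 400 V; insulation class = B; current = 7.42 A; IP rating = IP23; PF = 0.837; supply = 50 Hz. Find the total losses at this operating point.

813 W

P_in = √3·V·I·cosφ = 1.732×400×7.42×0.837 = 4303 W
P_out = 3490 W
Losses = P_in − P_out = 4303 − 3490 = 813 W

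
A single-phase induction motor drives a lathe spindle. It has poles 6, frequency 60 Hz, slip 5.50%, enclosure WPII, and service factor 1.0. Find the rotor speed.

1134 rpm

n_s = 120f/p = 120×60/6 = 1200 rpm
n = n_s(1 − s) = 1200 × (1 − 0.055) = 1134 rpm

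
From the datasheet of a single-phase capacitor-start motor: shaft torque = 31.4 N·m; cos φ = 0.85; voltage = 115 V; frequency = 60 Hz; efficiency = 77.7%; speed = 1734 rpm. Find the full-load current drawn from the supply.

75.1 A

ω = 2π×1734/60 = 181.6 rad/s; P_out = τω = 31.4 × 181.6 = 5702 W
P_in = P_out / η = 5702 / 0.777 = 7338 W
I = P_in / (V·cosφ) = 7338 / (115 × 0.85) = 75.1 A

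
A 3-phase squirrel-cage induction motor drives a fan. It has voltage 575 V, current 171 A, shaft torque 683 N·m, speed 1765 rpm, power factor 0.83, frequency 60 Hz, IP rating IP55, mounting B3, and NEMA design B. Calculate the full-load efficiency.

89.3 %

ω = 2π × 1765/60 = 184.8 rad/s; P_out = τω = 683 × 184.8 = 126218 W
P_in = √3·V_L·I_L·cosφ = 1.732 × 575 × 171 × 0.83 = 141348 W
η = P_out / P_in = 126218 / 141348 = 0.893 = 89.3%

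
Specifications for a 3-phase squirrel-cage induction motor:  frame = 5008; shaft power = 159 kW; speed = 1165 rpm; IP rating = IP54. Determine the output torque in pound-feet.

ω = 2π × 1165/60 = 122 rad/s
τ = P/ω = 159000/122 = 1303 N·m
In lb·ft: 1303/1.356 = 961 lb·ft

961 lb·ft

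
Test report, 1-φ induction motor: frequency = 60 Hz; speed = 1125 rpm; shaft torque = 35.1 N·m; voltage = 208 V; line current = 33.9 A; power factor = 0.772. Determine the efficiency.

76.0 %

ω = 2π × 1125/60 = 117.8 rad/s; P_out = τω = 35.1 × 117.8 = 4135 W
P_in = V·I·cosφ = 208 × 33.9 × 0.772 = 5444 W
η = P_out / P_in = 4135 / 5444 = 0.760 = 76.0%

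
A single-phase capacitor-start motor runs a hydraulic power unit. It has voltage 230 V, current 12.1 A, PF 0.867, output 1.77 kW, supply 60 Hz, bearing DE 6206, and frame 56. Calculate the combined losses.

P_in = V·I·cosφ = 230×12.1×0.867 = 2413 W
P_out = 1770 W
Losses = P_in − P_out = 2413 − 1770 = 643 W

643 W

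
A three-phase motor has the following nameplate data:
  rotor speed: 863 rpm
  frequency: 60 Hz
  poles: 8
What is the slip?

4.1 %

n_s = 120f/p = 120×60/8 = 900 rpm
s = (n_s − n)/n_s = (900 − 863)/900 = 0.0411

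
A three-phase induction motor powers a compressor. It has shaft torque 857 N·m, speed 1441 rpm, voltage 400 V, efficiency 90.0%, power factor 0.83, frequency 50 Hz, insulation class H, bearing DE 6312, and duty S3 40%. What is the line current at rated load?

250 A

ω = 2π×1441/60 = 150.9 rad/s; P_out = τω = 857 × 150.9 = 129321 W
P_in = P_out / η = 129321 / 0.900 = 143690 W
I_L = P_in / (√3·V_L·cosφ) = 143690 / (1.732 × 400 × 0.83) = 250 A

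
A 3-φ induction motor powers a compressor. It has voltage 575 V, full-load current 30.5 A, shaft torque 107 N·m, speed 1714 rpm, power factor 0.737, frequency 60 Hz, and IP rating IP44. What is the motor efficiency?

ω = 2π × 1714/60 = 179.5 rad/s; P_out = τω = 107 × 179.5 = 19207 W
P_in = √3·V_L·I_L·cosφ = 1.732 × 575 × 30.5 × 0.737 = 22386 W
η = P_out / P_in = 19207 / 22386 = 0.858 = 85.8%

85.8 %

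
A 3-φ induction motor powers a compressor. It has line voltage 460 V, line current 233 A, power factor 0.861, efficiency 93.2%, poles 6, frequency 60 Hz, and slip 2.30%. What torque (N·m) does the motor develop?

1210 N·m

P_in = √3·V·I·cosφ = 1.732 × 460 × 233 × 0.861 = 159832 W
P_out = η·P_in = 0.932 × 159832 = 148963 W
n_s = 120×60/6 = 1200 rpm; n = 1200×(1−0.023) = 1172 rpm
ω = 2π×1172/60 = 122.7 rad/s
τ = P_out/ω = 148963/122.7 = 1210 N·m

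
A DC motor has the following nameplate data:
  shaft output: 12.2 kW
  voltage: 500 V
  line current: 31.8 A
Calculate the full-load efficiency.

76.7 %

P_out = 12.2 kW = 12200 W
P_in = V·I = 500 × 31.8 = 15900 W
η = P_out / P_in = 12200 / 15900 = 0.767 = 76.7%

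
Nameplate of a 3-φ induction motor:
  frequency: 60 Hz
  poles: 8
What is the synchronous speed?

900 rpm

n_s = 120f/p = 120×60/8 = 900 rpm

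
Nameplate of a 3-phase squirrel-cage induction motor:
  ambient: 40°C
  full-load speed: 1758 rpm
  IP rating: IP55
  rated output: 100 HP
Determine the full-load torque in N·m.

405 N·m

P_out = 100 × 746 = 74600 W
ω = 2π × 1758/60 = 184.1 rad/s
τ = P_out/ω = 74600/184.1 = 405 N·m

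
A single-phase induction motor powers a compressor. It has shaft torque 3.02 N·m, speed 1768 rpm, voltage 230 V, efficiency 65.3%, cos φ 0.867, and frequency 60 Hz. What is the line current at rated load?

ω = 2π×1768/60 = 185.1 rad/s; P_out = τω = 3.02 × 185.1 = 559 W
P_in = P_out / η = 559 / 0.653 = 856 W
I = P_in / (V·cosφ) = 856 / (230 × 0.867) = 4.29 A

4.29 A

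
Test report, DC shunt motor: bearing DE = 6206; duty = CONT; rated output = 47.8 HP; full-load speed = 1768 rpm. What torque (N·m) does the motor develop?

193 N·m

P_out = 47.8 × 746 = 35659 W
ω = 2π × 1768/60 = 185.1 rad/s
τ = P_out/ω = 35659/185.1 = 193 N·m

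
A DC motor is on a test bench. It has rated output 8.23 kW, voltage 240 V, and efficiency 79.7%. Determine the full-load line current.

P_out = 8.23 kW = 8230 W
P_in = P_out / η = 8230 / 0.797 = 10326 W
I = P_in / V = 10326 / 240 = 43 A

43 A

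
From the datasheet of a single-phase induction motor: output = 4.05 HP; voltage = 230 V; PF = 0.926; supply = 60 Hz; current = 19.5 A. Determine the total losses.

1130 W

P_in = V·I·cosφ = 230×19.5×0.926 = 4153 W
P_out = 4.05×746 = 3021 W
Losses = P_in − P_out = 4153 − 3021 = 1132 W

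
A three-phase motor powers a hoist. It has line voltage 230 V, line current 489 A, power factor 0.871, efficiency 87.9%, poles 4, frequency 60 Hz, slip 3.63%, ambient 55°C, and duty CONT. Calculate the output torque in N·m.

821 N·m

P_in = √3·V·I·cosφ = 1.732 × 230 × 489 × 0.871 = 169669 W
P_out = η·P_in = 0.879 × 169669 = 149139 W
n_s = 120×60/4 = 1800 rpm; n = 1800×(1−0.0363) = 1735 rpm
ω = 2π×1735/60 = 181.7 rad/s
τ = P_out/ω = 149139/181.7 = 821 N·m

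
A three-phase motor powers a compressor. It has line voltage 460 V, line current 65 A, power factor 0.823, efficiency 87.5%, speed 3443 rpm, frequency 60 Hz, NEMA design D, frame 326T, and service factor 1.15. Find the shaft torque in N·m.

103 N·m

P_in = √3·V·I·cosφ = 1.732 × 460 × 65 × 0.823 = 42621 W
P_out = η·P_in = 0.875 × 42621 = 37293 W
n = 3443 rpm
ω = 2π×3443/60 = 360.6 rad/s
τ = P_out/ω = 37293/360.6 = 103 N·m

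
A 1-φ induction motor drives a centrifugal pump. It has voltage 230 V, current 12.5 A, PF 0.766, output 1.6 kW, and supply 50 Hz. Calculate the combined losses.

602 W

P_in = V·I·cosφ = 230×12.5×0.766 = 2202 W
P_out = 1600 W
Losses = P_in − P_out = 2202 − 1600 = 602 W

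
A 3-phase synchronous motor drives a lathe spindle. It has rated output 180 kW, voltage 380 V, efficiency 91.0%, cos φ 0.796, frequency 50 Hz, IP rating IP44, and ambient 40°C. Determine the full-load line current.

P_out = 180 kW = 180000 W
P_in = P_out / η = 180000 / 0.910 = 197802 W
I_L = P_in / (√3·V_L·cosφ) = 197802 / (1.732 × 380 × 0.796) = 378 A

378 A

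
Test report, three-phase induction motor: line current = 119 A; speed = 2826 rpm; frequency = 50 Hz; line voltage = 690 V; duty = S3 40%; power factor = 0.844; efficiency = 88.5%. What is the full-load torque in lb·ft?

265 lb·ft

P_in = √3·V·I·cosφ = 1.732 × 690 × 119 × 0.844 = 120029 W
P_out = η·P_in = 0.885 × 120029 = 106226 W
n = 2826 rpm
ω = 2π×2826/60 = 295.9 rad/s
τ = P_out/ω = 106226/295.9 = 359 N·m
In lb·ft: 359/1.356 = 265 lb·ft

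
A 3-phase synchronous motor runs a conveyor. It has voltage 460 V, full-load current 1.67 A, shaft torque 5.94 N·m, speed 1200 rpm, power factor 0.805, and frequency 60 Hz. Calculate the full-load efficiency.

ω = 2π × 1200/60 = 125.7 rad/s; P_out = τω = 5.94 × 125.7 = 747 W
P_in = √3·V_L·I_L·cosφ = 1.732 × 460 × 1.67 × 0.805 = 1071 W
η = P_out / P_in = 747 / 1071 = 0.697 = 69.7%

69.7 %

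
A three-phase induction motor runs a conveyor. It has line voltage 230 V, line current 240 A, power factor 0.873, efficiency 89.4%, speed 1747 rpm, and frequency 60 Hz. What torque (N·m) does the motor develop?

P_in = √3·V·I·cosφ = 1.732 × 230 × 240 × 0.873 = 83464 W
P_out = η·P_in = 0.894 × 83464 = 74617 W
n = 1747 rpm
ω = 2π×1747/60 = 182.9 rad/s
τ = P_out/ω = 74617/182.9 = 408 N·m

408 N·m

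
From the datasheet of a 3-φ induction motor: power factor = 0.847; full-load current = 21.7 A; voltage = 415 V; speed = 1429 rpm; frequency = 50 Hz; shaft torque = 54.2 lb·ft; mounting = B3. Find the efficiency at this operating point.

τ = 54.2 lb·ft × 1.356 = 73.5 N·m
ω = 2π × 1429/60 = 149.6 rad/s; P_out = τω = 73.5 × 149.6 = 10996 W
P_in = √3·V_L·I_L·cosφ = 1.732 × 415 × 21.7 × 0.847 = 13211 W
η = P_out / P_in = 10996 / 13211 = 0.832 = 83.2%

83.2 %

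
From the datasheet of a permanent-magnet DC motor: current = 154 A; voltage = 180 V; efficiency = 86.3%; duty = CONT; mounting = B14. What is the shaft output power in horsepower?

32.1 HP

P_in = V·I = 180 × 154 = 27720 W
P_out = η·P_in = 0.863 × 27720 = 23922 W
= 23922/746 = 32.1 HP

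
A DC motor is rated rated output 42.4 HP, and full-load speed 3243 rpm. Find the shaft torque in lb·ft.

68.7 lb·ft

P_out = 42.4 × 746 = 31630 W
ω = 2π × 3243/60 = 339.6 rad/s
τ = P_out/ω = 31630/339.6 = 93.14 N·m
In lb·ft: 93.14/1.356 = 68.7 lb·ft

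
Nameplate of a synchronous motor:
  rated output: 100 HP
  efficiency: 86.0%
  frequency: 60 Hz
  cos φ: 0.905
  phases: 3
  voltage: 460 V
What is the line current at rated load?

P_out = 100 × 746 = 74600 W
P_in = P_out / η = 74600 / 0.860 = 86744 W
I_L = P_in / (√3·V_L·cosφ) = 86744 / (1.732 × 460 × 0.905) = 120 A

120 A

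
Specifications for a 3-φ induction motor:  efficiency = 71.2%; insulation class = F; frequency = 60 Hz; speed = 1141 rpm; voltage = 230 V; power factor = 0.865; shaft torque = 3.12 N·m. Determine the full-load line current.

ω = 2π×1141/60 = 119.5 rad/s; P_out = τω = 3.12 × 119.5 = 373 W
P_in = P_out / η = 373 / 0.712 = 524 W
I_L = P_in / (√3·V_L·cosφ) = 524 / (1.732 × 230 × 0.865) = 1.52 A

1.52 A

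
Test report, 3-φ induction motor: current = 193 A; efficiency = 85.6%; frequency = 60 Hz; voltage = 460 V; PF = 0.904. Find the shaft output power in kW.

119 kW

P_in = √3·V·I·cosφ = 1.732 × 460 × 193 × 0.904 = 139005 W
P_out = η·P_in = 0.856 × 139005 = 118988 W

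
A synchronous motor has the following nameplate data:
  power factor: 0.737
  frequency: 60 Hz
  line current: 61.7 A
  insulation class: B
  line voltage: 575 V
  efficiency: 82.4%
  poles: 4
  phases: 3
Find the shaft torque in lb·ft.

146 lb·ft

P_in = √3·V·I·cosφ = 1.732 × 575 × 61.7 × 0.737 = 45286 W
P_out = η·P_in = 0.824 × 45286 = 37316 W
n = n_s = 120×60/4 = 1800 rpm (synchronous)
ω = 2π×1800/60 = 188.5 rad/s
τ = P_out/ω = 37316/188.5 = 198 N·m
In lb·ft: 198/1.356 = 146 lb·ft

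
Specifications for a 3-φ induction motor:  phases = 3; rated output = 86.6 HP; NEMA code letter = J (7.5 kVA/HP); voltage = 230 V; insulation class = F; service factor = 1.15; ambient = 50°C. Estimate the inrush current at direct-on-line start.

1630 A

S_LR = 7.5 × 86.6 = 649.5 kVA
I_LR = S_LR/(√3·V_L) = 649500/(1.732×230) = 1630 A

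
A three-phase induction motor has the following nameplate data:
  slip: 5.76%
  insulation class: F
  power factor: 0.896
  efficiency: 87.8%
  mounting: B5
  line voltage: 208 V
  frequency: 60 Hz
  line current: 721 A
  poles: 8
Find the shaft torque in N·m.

P_in = √3·V·I·cosφ = 1.732 × 208 × 721 × 0.896 = 232731 W
P_out = η·P_in = 0.878 × 232731 = 204338 W
n_s = 120×60/8 = 900 rpm; n = 900×(1−0.0576) = 848 rpm
ω = 2π×848/60 = 88.8 rad/s
τ = P_out/ω = 204338/88.8 = 2300 N·m

2300 N·m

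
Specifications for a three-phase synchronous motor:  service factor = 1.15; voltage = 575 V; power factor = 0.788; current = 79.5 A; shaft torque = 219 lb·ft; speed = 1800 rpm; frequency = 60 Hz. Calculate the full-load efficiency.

τ = 219 lb·ft × 1.356 = 297 N·m
ω = 2π × 1800/60 = 188.5 rad/s; P_out = τω = 297 × 188.5 = 55985 W
P_in = √3·V_L·I_L·cosφ = 1.732 × 575 × 79.5 × 0.788 = 62389 W
η = P_out / P_in = 55985 / 62389 = 0.897 = 89.7%

89.7 %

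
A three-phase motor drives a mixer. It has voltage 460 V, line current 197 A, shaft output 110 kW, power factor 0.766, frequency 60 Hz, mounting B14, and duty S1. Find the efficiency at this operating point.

P_out = 110 kW = 110000 W
P_in = √3·V_L·I_L·cosφ = 1.732 × 460 × 197 × 0.766 = 120227 W
η = P_out / P_in = 110000 / 120227 = 0.915 = 91.5%

91.5 %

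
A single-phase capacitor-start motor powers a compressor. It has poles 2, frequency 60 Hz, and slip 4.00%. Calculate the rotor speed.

n_s = 120f/p = 120×60/2 = 3600 rpm
n = n_s(1 − s) = 3600 × (1 − 0.04) = 3456 rpm

3456 rpm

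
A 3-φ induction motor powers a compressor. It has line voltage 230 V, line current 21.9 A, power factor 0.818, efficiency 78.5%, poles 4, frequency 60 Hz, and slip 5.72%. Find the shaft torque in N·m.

31.5 N·m

P_in = √3·V·I·cosφ = 1.732 × 230 × 21.9 × 0.818 = 7136 W
P_out = η·P_in = 0.785 × 7136 = 5602 W
n_s = 120×60/4 = 1800 rpm; n = 1800×(1−0.0572) = 1697 rpm
ω = 2π×1697/60 = 177.7 rad/s
τ = P_out/ω = 5602/177.7 = 31.5 N·m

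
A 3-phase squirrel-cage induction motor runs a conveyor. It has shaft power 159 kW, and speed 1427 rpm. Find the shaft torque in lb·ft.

785 lb·ft

ω = 2π × 1427/60 = 149.4 rad/s
τ = P/ω = 159000/149.4 = 1064 N·m
In lb·ft: 1064/1.356 = 785 lb·ft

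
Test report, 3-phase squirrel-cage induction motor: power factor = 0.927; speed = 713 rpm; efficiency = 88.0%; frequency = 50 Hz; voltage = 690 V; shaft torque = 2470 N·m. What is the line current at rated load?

189 A

ω = 2π×713/60 = 74.67 rad/s; P_out = τω = 2470 × 74.67 = 184435 W
P_in = P_out / η = 184435 / 0.880 = 209585 W
I_L = P_in / (√3·V_L·cosφ) = 209585 / (1.732 × 690 × 0.927) = 189 A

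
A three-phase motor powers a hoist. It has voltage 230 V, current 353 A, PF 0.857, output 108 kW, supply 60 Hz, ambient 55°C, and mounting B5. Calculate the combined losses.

12.5 kW

P_in = √3·V·I·cosφ = 1.732×230×353×0.857 = 120512 W
P_out = 108000 W
Losses = P_in − P_out = 120512 − 108000 = 12512 W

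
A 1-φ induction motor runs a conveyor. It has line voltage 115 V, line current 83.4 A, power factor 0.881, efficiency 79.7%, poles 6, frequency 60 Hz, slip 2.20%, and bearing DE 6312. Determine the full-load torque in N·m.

54.8 N·m

P_in = V·I·cosφ = 115 × 83.4 × 0.881 = 8450 W
P_out = η·P_in = 0.797 × 8450 = 6735 W
n_s = 120×60/6 = 1200 rpm; n = 1200×(1−0.022) = 1174 rpm
ω = 2π×1174/60 = 122.9 rad/s
τ = P_out/ω = 6735/122.9 = 54.8 N·m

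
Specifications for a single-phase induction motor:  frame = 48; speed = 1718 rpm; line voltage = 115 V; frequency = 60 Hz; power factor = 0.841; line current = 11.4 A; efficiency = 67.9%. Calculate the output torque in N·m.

4.16 N·m

P_in = V·I·cosφ = 115 × 11.4 × 0.841 = 1103 W
P_out = η·P_in = 0.679 × 1103 = 749 W
n = 1718 rpm
ω = 2π×1718/60 = 179.9 rad/s
τ = P_out/ω = 749/179.9 = 4.16 N·m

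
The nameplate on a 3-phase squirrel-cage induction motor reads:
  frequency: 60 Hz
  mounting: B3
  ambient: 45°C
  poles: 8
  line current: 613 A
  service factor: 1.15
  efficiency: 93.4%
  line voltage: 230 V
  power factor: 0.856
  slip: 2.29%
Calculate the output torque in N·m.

P_in = √3·V·I·cosφ = 1.732 × 230 × 613 × 0.856 = 209031 W
P_out = η·P_in = 0.934 × 209031 = 195235 W
n_s = 120×60/8 = 900 rpm; n = 900×(1−0.0229) = 879 rpm
ω = 2π×879/60 = 92.05 rad/s
τ = P_out/ω = 195235/92.05 = 2120 N·m

2120 N·m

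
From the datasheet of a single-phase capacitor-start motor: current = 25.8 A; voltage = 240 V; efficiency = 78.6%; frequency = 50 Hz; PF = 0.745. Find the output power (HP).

4.86 HP

P_in = V·I·cosφ = 240 × 25.8 × 0.745 = 4613 W
P_out = η·P_in = 0.786 × 4613 = 3626 W
= 3626/746 = 4.86 HP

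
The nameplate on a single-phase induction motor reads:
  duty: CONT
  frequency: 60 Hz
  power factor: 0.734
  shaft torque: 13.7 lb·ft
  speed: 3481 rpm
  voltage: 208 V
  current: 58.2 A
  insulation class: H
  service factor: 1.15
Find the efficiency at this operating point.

76.2 %

τ = 13.7 lb·ft × 1.356 = 18.58 N·m
ω = 2π × 3481/60 = 364.5 rad/s; P_out = τω = 18.58 × 364.5 = 6772 W
P_in = V·I·cosφ = 208 × 58.2 × 0.734 = 8886 W
η = P_out / P_in = 6772 / 8886 = 0.762 = 76.2%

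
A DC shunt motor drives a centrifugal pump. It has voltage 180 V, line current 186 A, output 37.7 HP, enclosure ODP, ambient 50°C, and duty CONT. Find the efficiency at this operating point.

84.0 %

P_out = 37.7 × 746 = 28124 W
P_in = V·I = 180 × 186 = 33480 W
η = P_out / P_in = 28124 / 33480 = 0.840 = 84.0%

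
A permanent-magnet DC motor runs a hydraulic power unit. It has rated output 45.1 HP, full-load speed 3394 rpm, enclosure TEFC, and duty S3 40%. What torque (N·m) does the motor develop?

94.7 N·m

P_out = 45.1 × 746 = 33645 W
ω = 2π × 3394/60 = 355.4 rad/s
τ = P_out/ω = 33645/355.4 = 94.7 N·m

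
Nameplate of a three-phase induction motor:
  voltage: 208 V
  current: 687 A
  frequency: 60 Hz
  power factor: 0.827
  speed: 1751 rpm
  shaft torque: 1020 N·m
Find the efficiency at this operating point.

ω = 2π × 1751/60 = 183.4 rad/s; P_out = τω = 1020 × 183.4 = 187068 W
P_in = √3·V_L·I_L·cosφ = 1.732 × 208 × 687 × 0.827 = 204679 W
η = P_out / P_in = 187068 / 204679 = 0.914 = 91.4%

91.4 %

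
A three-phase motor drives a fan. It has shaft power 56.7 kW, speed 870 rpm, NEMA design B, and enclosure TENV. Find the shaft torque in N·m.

622 N·m

ω = 2π × 870/60 = 91.11 rad/s
τ = P/ω = 56700/91.11 = 622 N·m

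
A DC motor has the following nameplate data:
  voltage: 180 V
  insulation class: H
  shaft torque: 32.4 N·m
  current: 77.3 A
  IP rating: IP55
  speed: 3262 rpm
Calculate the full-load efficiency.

ω = 2π × 3262/60 = 341.6 rad/s; P_out = τω = 32.4 × 341.6 = 11068 W
P_in = V·I = 180 × 77.3 = 13914 W
η = P_out / P_in = 11068 / 13914 = 0.795 = 79.5%

79.5 %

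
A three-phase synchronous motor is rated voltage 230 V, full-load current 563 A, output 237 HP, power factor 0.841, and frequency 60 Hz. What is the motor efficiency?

93.7 %

P_out = 237 × 746 = 176802 W
P_in = √3·V_L·I_L·cosφ = 1.732 × 230 × 563 × 0.841 = 188617 W
η = P_out / P_in = 176802 / 188617 = 0.937 = 93.7%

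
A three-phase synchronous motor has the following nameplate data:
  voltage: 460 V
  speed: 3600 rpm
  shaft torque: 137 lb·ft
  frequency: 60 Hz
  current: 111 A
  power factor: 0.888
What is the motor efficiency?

89.2 %

τ = 137 lb·ft × 1.356 = 185.8 N·m
ω = 2π × 3600/60 = 377 rad/s; P_out = τω = 185.8 × 377 = 70047 W
P_in = √3·V_L·I_L·cosφ = 1.732 × 460 × 111 × 0.888 = 78531 W
η = P_out / P_in = 70047 / 78531 = 0.892 = 89.2%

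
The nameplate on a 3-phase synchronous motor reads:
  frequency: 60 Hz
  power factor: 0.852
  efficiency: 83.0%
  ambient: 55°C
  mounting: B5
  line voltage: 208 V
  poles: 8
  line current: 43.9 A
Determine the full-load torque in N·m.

119 N·m

P_in = √3·V·I·cosφ = 1.732 × 208 × 43.9 × 0.852 = 13475 W
P_out = η·P_in = 0.83 × 13475 = 11184 W
n = n_s = 120×60/8 = 900 rpm (synchronous)
ω = 2π×900/60 = 94.25 rad/s
τ = P_out/ω = 11184/94.25 = 119 N·m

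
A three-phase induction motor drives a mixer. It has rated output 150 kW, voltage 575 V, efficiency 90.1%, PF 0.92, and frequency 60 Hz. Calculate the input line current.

P_out = 150 kW = 150000 W
P_in = P_out / η = 150000 / 0.901 = 166482 W
I_L = P_in / (√3·V_L·cosφ) = 166482 / (1.732 × 575 × 0.92) = 182 A

182 A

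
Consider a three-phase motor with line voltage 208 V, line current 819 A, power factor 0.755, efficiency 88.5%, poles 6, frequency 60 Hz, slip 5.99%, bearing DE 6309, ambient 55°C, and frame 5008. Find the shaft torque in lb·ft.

P_in = √3·V·I·cosφ = 1.732 × 208 × 819 × 0.755 = 222762 W
P_out = η·P_in = 0.885 × 222762 = 197144 W
n_s = 120×60/6 = 1200 rpm; n = 1200×(1−0.0599) = 1128 rpm
ω = 2π×1128/60 = 118.1 rad/s
τ = P_out/ω = 197144/118.1 = 1669 N·m
In lb·ft: 1669/1.356 = 1230 lb·ft

1230 lb·ft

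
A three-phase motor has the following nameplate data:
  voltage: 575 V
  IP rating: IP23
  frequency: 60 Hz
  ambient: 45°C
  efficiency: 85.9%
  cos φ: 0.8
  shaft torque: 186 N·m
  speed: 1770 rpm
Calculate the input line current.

ω = 2π×1770/60 = 185.4 rad/s; P_out = τω = 186 × 185.4 = 34484 W
P_in = P_out / η = 34484 / 0.859 = 40144 W
I_L = P_in / (√3·V_L·cosφ) = 40144 / (1.732 × 575 × 0.8) = 50.4 A

50.4 A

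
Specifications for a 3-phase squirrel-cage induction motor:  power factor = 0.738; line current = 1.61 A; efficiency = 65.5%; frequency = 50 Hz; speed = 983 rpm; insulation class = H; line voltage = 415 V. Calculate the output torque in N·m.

5.43 N·m

P_in = √3·V·I·cosφ = 1.732 × 415 × 1.61 × 0.738 = 854 W
P_out = η·P_in = 0.655 × 854 = 559 W
n = 983 rpm
ω = 2π×983/60 = 102.9 rad/s
τ = P_out/ω = 559/102.9 = 5.43 N·m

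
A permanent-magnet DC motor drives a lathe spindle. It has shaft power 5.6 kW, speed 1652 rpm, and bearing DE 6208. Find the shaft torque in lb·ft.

23.9 lb·ft

ω = 2π × 1652/60 = 173 rad/s
τ = P/ω = 5600/173 = 32.37 N·m
In lb·ft: 32.37/1.356 = 23.9 lb·ft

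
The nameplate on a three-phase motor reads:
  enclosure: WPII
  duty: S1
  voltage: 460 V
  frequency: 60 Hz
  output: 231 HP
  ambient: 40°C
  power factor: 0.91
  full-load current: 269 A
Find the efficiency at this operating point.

P_out = 231 × 746 = 172326 W
P_in = √3·V_L·I_L·cosφ = 1.732 × 460 × 269 × 0.91 = 195029 W
η = P_out / P_in = 172326 / 195029 = 0.884 = 88.4%

88.4 %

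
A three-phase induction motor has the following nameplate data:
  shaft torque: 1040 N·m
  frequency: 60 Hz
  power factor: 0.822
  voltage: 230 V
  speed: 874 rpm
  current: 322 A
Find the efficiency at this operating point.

ω = 2π × 874/60 = 91.53 rad/s; P_out = τω = 1040 × 91.53 = 95191 W
P_in = √3·V_L·I_L·cosφ = 1.732 × 230 × 322 × 0.822 = 105440 W
η = P_out / P_in = 95191 / 105440 = 0.903 = 90.3%

90.3 %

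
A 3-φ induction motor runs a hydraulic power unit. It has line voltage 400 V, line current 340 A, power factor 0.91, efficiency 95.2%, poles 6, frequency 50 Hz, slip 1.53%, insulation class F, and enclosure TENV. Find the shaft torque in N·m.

P_in = √3·V·I·cosφ = 1.732 × 400 × 340 × 0.91 = 214352 W
P_out = η·P_in = 0.952 × 214352 = 204063 W
n_s = 120×50/6 = 1000 rpm; n = 1000×(1−0.0153) = 985 rpm
ω = 2π×985/60 = 103.1 rad/s
τ = P_out/ω = 204063/103.1 = 1980 N·m

1980 N·m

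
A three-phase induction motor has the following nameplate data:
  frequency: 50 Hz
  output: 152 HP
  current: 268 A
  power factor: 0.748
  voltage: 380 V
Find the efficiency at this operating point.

85.9 %

P_out = 152 × 746 = 113392 W
P_in = √3·V_L·I_L·cosφ = 1.732 × 380 × 268 × 0.748 = 131937 W
η = P_out / P_in = 113392 / 131937 = 0.859 = 85.9%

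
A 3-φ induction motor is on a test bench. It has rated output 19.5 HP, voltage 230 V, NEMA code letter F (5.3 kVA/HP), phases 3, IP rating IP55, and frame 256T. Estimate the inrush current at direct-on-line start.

259 A

S_LR = 5.3 × 19.5 = 103.35 kVA
I_LR = S_LR/(√3·V_L) = 103350/(1.732×230) = 259 A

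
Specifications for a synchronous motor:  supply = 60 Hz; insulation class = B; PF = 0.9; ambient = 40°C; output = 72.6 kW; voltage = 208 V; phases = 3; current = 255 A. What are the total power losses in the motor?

10.1 kW

P_in = √3·V·I·cosφ = 1.732×208×255×0.9 = 82679 W
P_out = 72600 W
Losses = P_in − P_out = 82679 − 72600 = 10079 W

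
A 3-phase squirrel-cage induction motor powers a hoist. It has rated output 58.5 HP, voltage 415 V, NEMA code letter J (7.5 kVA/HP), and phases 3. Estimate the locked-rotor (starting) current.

S_LR = 7.5 × 58.5 = 438.75 kVA
I_LR = S_LR/(√3·V_L) = 438750/(1.732×415) = 610 A

610 A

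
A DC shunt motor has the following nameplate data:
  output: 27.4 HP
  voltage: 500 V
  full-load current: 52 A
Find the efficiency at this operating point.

P_out = 27.4 × 746 = 20440 W
P_in = V·I = 500 × 52 = 26000 W
η = P_out / P_in = 20440 / 26000 = 0.786 = 78.6%

78.6 %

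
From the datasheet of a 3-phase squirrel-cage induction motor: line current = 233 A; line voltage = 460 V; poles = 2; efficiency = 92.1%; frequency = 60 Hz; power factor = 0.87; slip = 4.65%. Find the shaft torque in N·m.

414 N·m

P_in = √3·V·I·cosφ = 1.732 × 460 × 233 × 0.87 = 161503 W
P_out = η·P_in = 0.921 × 161503 = 148744 W
n_s = 120×60/2 = 3600 rpm; n = 3600×(1−0.0465) = 3433 rpm
ω = 2π×3433/60 = 359.5 rad/s
τ = P_out/ω = 148744/359.5 = 414 N·m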